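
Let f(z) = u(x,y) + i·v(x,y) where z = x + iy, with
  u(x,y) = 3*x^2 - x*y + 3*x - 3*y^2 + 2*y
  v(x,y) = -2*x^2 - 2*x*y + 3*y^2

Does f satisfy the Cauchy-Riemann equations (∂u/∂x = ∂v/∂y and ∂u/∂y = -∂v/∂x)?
∂u/∂x = 6*x - y + 3
∂v/∂y = -2*x + 6*y
∂u/∂y = -x - 6*y + 2
∂v/∂x = -4*x - 2*y
∂u/∂x ≠ ∂v/∂y and ∂u/∂y ≠ -∂v/∂x; the Cauchy-Riemann equations are not satisfied, so f is not analytic.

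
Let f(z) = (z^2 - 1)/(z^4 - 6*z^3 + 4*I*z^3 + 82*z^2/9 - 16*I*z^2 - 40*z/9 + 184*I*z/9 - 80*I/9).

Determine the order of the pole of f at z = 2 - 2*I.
Factor the denominator:
  z^4 - 6*z^3 + 4*I*z^3 + 82*z^2/9 - 16*I*z^2 - 40*z/9 + 184*I*z/9 - 80*I/9 = (z - 2 + 2*I)^2*(z - 1 - I/3)*(z - 1 + I/3)

The numerator P(z) = z^2 - 1 has P(2 - 2*I) = -1 - 8*I ≠ 0, so no factor of (z - 2 + 2*I) cancels.
Near z = 2 - 2*I we can therefore write f(z) = g(z)/(z - 2 + 2*I)^2 with g analytic at 2 - 2*I and g(2 - 2*I) ≠ 0 (g is the numerator divided by the remaining denominator factors).

Hence z = 2 - 2*I is a pole of order 2.

Final answer: 2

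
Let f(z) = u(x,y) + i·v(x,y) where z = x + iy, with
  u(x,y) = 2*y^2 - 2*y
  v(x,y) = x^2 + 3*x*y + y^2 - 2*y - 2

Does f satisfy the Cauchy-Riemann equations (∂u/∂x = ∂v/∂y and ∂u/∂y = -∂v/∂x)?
∂u/∂x = 0
∂v/∂y = 3*x + 2*y - 2
∂u/∂y = 4*y - 2
∂v/∂x = 2*x + 3*y
∂u/∂x ≠ ∂v/∂y and ∂u/∂y ≠ -∂v/∂x; the Cauchy-Riemann equations are not satisfied, so f is not analytic.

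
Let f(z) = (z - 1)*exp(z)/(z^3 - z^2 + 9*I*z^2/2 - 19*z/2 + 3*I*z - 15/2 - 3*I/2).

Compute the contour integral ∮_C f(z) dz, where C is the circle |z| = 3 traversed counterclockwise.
By the residue theorem, ∮_C f(z) dz = 2πi · (sum of the residues of f at the poles inside |z| = 3).

The denominator factors as (z + 1)*(z - 3 + 3*I)*(z + 1 + 3*I/2), so the singularities of f are simple poles at z = -1, z = 3 - 3*I, z = -1 - 3*I/2.
  |-1|² = 1 < 9 = 3², so this pole is inside the contour.
  |3 - 3*I|² = 18 > 9 = 3², so this pole is outside the contour.
  |-1 - 3*I/2|² = 13/4 < 9 = 3², so this pole is inside the contour.

With P(z) = (z - 1)*exp(z) and Q(z) = z^3 - z^2 + 9*I*z^2/2 - 19*z/2 + 3*I*z - 15/2 - 3*I/2, each pole is simple, so Res(f, z₀) = P(z₀)/Q'(z₀) with Q'(z) = 3*z^2 - 2*z + 9*I*z - 19/2 + 3*I.
  Res(f, -1) = P(-1)/Q'(-1) = (-2*exp(-1))/(-9/2 - 6*I) = (4/25 - 16*I/75)*exp(-1)
  Res(f, -1 - 3*I/2) = P(-1 - 3*I/2)/Q'(-1 - 3*I/2) = ((-2 - 3*I/2)*exp(-1 - 3*I/2))/(9/4 + 6*I) = (-24/73 + 46*I/219)*exp(-1 - 3*I/2)

Sum of residues inside C: (4/25 - 16*I/75)*exp(-1) + (-24/73 + 46*I/219)*exp(-1 - 3*I/2)
∮_C f(z) dz = 2πi · ((4/25 - 16*I/75)*exp(-1) + (-24/73 + 46*I/219)*exp(-1 - 3*I/2)) = pi*(32/75 + 8*I/25)*exp(-1) + pi*(-92/219 - 48*I/73)*exp(-1 - 3*I/2)

Final answer: pi*(32/75 + 8*I/25)*exp(-1) + pi*(-92/219 - 48*I/73)*exp(-1 - 3*I/2)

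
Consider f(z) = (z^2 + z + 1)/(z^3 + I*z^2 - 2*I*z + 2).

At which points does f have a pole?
The singularities of f are the zeros of the denominator. Factoring,
  z^3 + I*z^2 - 2*I*z + 2 = (z + 1 + I)*(z - 1 - I)*(z + I)
so the candidates are z = -1 - I, z = 1 + I, z = -I.

Check the numerator P(z) = z^2 + z + 1 at each one:
  P(-1 - I) = I ≠ 0, so z = -1 - I is a (simple) pole.
  P(1 + I) = 2 + 3*I ≠ 0, so z = 1 + I is a (simple) pole.
  P(-I) = -I ≠ 0, so z = -I is a (simple) pole.

Poles of f: {-1 - I, -I, 1 + I}

Final answer: {-1 - I, -I, 1 + I}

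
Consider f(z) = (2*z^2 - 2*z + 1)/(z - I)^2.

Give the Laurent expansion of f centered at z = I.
Put w = z - (I), i.e. z = w + I. The denominator is w^2, so it suffices to rewrite the numerator in powers of w.

P(z) = 2*z^2 - 2*z + 1
P(w + I) = -1 - 2*I + (-2 + 4*I)*w + 2*w^2

Dividing each term by w^2:
  f = (-1 - 2*I)/w^2 + (-2 + 4*I)/w + 2

Substituting back w = z - I:
  f(z) = (-1 - 2*I)/(z - I)^2 + (-2 + 4*I)/(z - I) + 2

The series is finite because the numerator is a polynomial; the negative powers form the principal part, and the coefficient of 1/(z - I) gives Res(f, I) = -2 + 4*I.

Final answer: (-1 - 2*I)/(z - I)^2 + (-2 + 4*I)/(z - I) + 2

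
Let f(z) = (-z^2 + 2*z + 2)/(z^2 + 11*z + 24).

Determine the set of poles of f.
The singularities of f are the zeros of the denominator. Factoring,
  z^2 + 11*z + 24 = (z + 3)*(z + 8)
so the candidates are z = -3, z = -8.

Check the numerator P(z) = -z^2 + 2*z + 2 at each one:
  P(-3) = -13 ≠ 0, so z = -3 is a (simple) pole.
  P(-8) = -78 ≠ 0, so z = -8 is a (simple) pole.

Poles of f: {-8, -3}

Final answer: {-8, -3}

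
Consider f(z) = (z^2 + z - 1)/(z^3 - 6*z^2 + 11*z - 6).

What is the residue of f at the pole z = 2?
Write f(z) = P(z)/Q(z) with P(z) = z^2 + z - 1 and Q(z) = z^3 - 6*z^2 + 11*z - 6.
The denominator factors as Q(z) = (z - 2)*(z - 3)*(z - 1), so z = 2 is a simple zero of Q and P is analytic there; z = 2 is therefore a simple pole and
  Res(f, z₀) = P(z₀)/Q'(z₀).

Q'(z) = 3*z^2 - 12*z + 11, so Q'(2) = -1.
P(2) = 5.

Res(f, 2) = (5)/(-1) = -5

Final answer: -5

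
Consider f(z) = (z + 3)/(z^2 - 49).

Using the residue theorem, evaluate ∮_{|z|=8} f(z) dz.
2*I*pi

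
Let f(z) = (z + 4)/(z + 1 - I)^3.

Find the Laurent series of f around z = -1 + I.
Put w = z - (-1 + I), i.e. z = w - 1 + I. The denominator is w^3, so it suffices to rewrite the numerator in powers of w.

P(z) = z + 4
P(w - 1 + I) = 3 + I + w

Dividing each term by w^3:
  f = (3 + I)/w^3 + 1/w^2

Substituting back w = z + 1 - I:
  f(z) = (3 + I)/(z + 1 - I)^3 + 1/(z + 1 - I)^2

The series is finite because the numerator is a polynomial; the negative powers form the principal part.

Final answer: (3 + I)/(z + 1 - I)^3 + 1/(z + 1 - I)^2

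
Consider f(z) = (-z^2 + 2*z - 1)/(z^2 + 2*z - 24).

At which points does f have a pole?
The singularities of f are the zeros of the denominator. Factoring,
  z^2 + 2*z - 24 = (z + 6)*(z - 4)
so the candidates are z = -6, z = 4.

Check the numerator P(z) = -z^2 + 2*z - 1 at each one:
  P(-6) = -49 ≠ 0, so z = -6 is a (simple) pole.
  P(4) = -9 ≠ 0, so z = 4 is a (simple) pole.

Poles of f: {-6, 4}

Final answer: {-6, 4}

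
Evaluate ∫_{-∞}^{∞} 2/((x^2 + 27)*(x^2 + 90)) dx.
Let f(z) = 2/((z^2 + 27)*(z^2 + 90)). The denominator has no real zeros and deg Q - deg P = 4 ≥ 2, so the integral of f over the upper semicircle |z| = R tends to 0 as R → ∞. Closing the contour in the upper half-plane,
  ∫_{-∞}^{∞} f(x) dx = 2πi · Σ Res(f, z_k)  over the poles with Im z_k > 0.

Zeros of the denominator: z^2 + 27 = 0 gives z = ±3*sqrt(3)*I; z^2 + 90 = 0 gives z = ±3*sqrt(10)*I.
Upper half-plane: z = 3*sqrt(10)*I, z = 3*sqrt(3)*I (simple).

Each pole is a simple zero of Q(z) = z^4 + 117*z^2 + 2430, so Res(f, z₀) = P(z₀)/Q'(z₀) with P(z) = 2, Q'(z) = 4*z^3 + 234*z:
  Res(f, 3*sqrt(10)*I) = (2)/(-378*sqrt(10)*I) = sqrt(10)*I/1890
  Res(f, 3*sqrt(3)*I) = (2)/(378*sqrt(3)*I) = -sqrt(3)*I/567

Sum of residues: I*(-sqrt(3)/567 + sqrt(10)/1890)
∫_{-∞}^{∞} f(x) dx = 2πi · (I*(-sqrt(3)/567 + sqrt(10)/1890)) = pi*(-3*sqrt(10) + 10*sqrt(3))/2835

Final answer: pi*(-3*sqrt(10) + 10*sqrt(3))/2835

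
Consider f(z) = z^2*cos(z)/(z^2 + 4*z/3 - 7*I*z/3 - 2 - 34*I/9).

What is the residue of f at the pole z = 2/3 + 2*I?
Write f(z) = P(z)/Q(z) with P(z) = z^2*cos(z) and Q(z) = z^2 + 4*z/3 - 7*I*z/3 - 2 - 34*I/9.
The denominator factors as Q(z) = (z + 2 - I/3)*(z - 2/3 - 2*I), so z = 2/3 + 2*I is a simple zero of Q and P is analytic there; z = 2/3 + 2*I is therefore a simple pole and
  Res(f, z₀) = P(z₀)/Q'(z₀).

Q'(z) = 2*z + 4/3 - 7*I/3, so Q'(2/3 + 2*I) = 8/3 + 5*I/3.
P(2/3 + 2*I) = (-32/9 + 8*I/3)*cos(2/3 + 2*I).

Res(f, 2/3 + 2*I) = ((-32/9 + 8*I/3)*cos(2/3 + 2*I))/(8/3 + 5*I/3) = (-136/267 + 352*I/267)*cos(2/3 + 2*I)

Final answer: (-136/267 + 352*I/267)*cos(2/3 + 2*I)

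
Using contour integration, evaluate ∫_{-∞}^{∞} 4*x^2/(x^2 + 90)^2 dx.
sqrt(10)*pi/15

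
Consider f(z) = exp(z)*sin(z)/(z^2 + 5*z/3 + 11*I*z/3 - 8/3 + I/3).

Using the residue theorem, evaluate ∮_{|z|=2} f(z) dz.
By the residue theorem, ∮_C f(z) dz = 2πi · (sum of the residues of f at the poles inside |z| = 2).

The denominator factors as (z - 1/3 + 2*I/3)*(z + 2 + 3*I), so the singularities of f are simple poles at z = 1/3 - 2*I/3, z = -2 - 3*I.
  |1/3 - 2*I/3|² = 5/9 < 4 = 2², so this pole is inside the contour.
  |-2 - 3*I|² = 13 > 4 = 2², so this pole is outside the contour.

With P(z) = exp(z)*sin(z) and Q(z) = z^2 + 5*z/3 + 11*I*z/3 - 8/3 + I/3, each pole is simple, so Res(f, z₀) = P(z₀)/Q'(z₀) with Q'(z) = 2*z + 5/3 + 11*I/3.
  Res(f, 1/3 - 2*I/3) = P(1/3 - 2*I/3)/Q'(1/3 - 2*I/3) = (exp(1/3 - 2*I/3)*sin(1/3 - 2*I/3))/(7/3 + 7*I/3) = (3/14 - 3*I/14)*exp(1/3 - 2*I/3)*sin(1/3 - 2*I/3)

∮_C f(z) dz = 2πi · ((3/14 - 3*I/14)*exp(1/3 - 2*I/3)*sin(1/3 - 2*I/3)) = pi*(3/7 + 3*I/7)*exp(1/3 - 2*I/3)*sin(1/3 - 2*I/3)

Final answer: pi*(3/7 + 3*I/7)*exp(1/3 - 2*I/3)*sin(1/3 - 2*I/3)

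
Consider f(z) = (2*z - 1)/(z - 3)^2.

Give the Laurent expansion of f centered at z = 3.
Put w = z - (3), i.e. z = w + 3. The denominator is w^2, so it suffices to rewrite the numerator in powers of w.

P(z) = 2*z - 1
P(w + 3) = 5 + 2*w

Dividing each term by w^2:
  f = 5/w^2 + 2/w

Substituting back w = z - 3:
  f(z) = 5/(z - 3)^2 + 2/(z - 3)

The series is finite because the numerator is a polynomial; the negative powers form the principal part, and the coefficient of 1/(z - 3) gives Res(f, 3) = 2.

Final answer: 5/(z - 3)^2 + 2/(z - 3)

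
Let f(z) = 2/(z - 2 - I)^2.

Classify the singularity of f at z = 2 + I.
Write f(z) = g(z)/(z - 2 - I)^2 with g(z) = 2.
g is entire and g(2 + I) = 2 ≠ 0, so no factor of (z - 2 - I) cancels: the Laurent expansion of f about z = 2 + I starts at the power -2, i.e. lim_{z→z₀} (z - z₀)^2 f(z) = 2 is finite and nonzero.
So z = 2 + I is a pole of order 2.

Final answer: pole of order 2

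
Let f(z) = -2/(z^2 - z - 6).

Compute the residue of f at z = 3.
-2/5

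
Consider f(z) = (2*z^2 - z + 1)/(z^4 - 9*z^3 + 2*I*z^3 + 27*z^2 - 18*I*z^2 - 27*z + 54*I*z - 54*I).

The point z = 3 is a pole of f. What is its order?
Factor the denominator:
  z^4 - 9*z^3 + 2*I*z^3 + 27*z^2 - 18*I*z^2 - 27*z + 54*I*z - 54*I = (z - 3)^3*(z + 2*I)

The numerator P(z) = 2*z^2 - z + 1 has P(3) = 16 ≠ 0, so no factor of (z - 3) cancels.
Near z = 3 we can therefore write f(z) = g(z)/(z - 3)^3 with g analytic at 3 and g(3) ≠ 0 (g is the numerator divided by the remaining denominator factors).

Hence z = 3 is a pole of order 3.

Final answer: 3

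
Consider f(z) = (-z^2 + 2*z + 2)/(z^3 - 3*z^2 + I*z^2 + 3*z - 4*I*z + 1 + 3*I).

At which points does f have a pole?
The singularities of f are the zeros of the denominator. Factoring,
  z^3 - 3*z^2 + I*z^2 + 3*z - 4*I*z + 1 + 3*I = (z - 1 + I)*(z + I)*(z - 2 - I)
so the candidates are z = 1 - I, z = -I, z = 2 + I.

Check the numerator P(z) = -z^2 + 2*z + 2 at each one:
  P(1 - I) = 4 ≠ 0, so z = 1 - I is a (simple) pole.
  P(-I) = 3 - 2*I ≠ 0, so z = -I is a (simple) pole.
  P(2 + I) = 3 - 2*I ≠ 0, so z = 2 + I is a (simple) pole.

Poles of f: {-I, 1 - I, 2 + I}

Final answer: {-I, 1 - I, 2 + I}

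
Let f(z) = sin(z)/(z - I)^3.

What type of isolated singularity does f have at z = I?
Write f(z) = g(z)/(z - I)^3 with g(z) = sin(z).
g is entire and g(I) = I*sinh(1) ≠ 0, so no factor of (z - I) cancels: the Laurent expansion of f about z = I starts at the power -3, i.e. lim_{z→z₀} (z - z₀)^3 f(z) = I*sinh(1) is finite and nonzero.
So z = I is a pole of order 3.

Final answer: pole of order 3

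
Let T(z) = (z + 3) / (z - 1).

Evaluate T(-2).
Substitute z = -2:
  numerator:   (-2) + 3 = 1
  denominator: (-2) - 1 = -3
T(-2) = (1)/(-3) = -1/3

Final answer: -1/3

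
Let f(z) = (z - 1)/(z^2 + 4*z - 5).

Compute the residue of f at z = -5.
Write f(z) = P(z)/Q(z) with P(z) = z - 1 and Q(z) = z^2 + 4*z - 5.
The denominator factors as Q(z) = (z + 5)*(z - 1), so z = -5 is a simple zero of Q and P is analytic there; z = -5 is therefore a simple pole and
  Res(f, z₀) = P(z₀)/Q'(z₀).

Q'(z) = 2*z + 4, so Q'(-5) = -6.
P(-5) = -6.

Res(f, -5) = (-6)/(-6) = 1

Final answer: 1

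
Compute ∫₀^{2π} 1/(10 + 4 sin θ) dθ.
sqrt(21)*pi/21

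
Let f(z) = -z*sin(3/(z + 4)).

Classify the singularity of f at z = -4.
Let u = z + 4. Then
  sin(3/u) = Σ_{k≥0} (-1)^k (3)^(2k+1)/((2k+1)!·u^(2k+1)) = 3/u - 9/(2*u^3) + 81/(40*u^5) + ...
which has infinitely many negative powers of u, so sin(3/(z + 4)) has an essential singularity at z = -4.
The extra factor z is a nonzero polynomial; if the product had at most a pole at z = -4, dividing by that polynomial would leave sin(3/(z + 4)) with at most a pole too — contradiction. (Equivalently, the product's Laurent series still has infinitely many negative powers.)
So the singularity is essential.

Final answer: essential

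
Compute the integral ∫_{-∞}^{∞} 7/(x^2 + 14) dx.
Let f(z) = 7/(z^2 + 14). The denominator has no real zeros and deg Q - deg P = 2 ≥ 2, so the integral of f over the upper semicircle |z| = R tends to 0 as R → ∞. Closing the contour in the upper half-plane,
  ∫_{-∞}^{∞} f(x) dx = 2πi · Σ Res(f, z_k)  over the poles with Im z_k > 0.

Zeros of the denominator: z^2 + 14 = 0 gives z = ±sqrt(14)*I.
Upper half-plane: z = sqrt(14)*I (simple).

Each pole is a simple zero of Q(z) = z^2 + 14, so Res(f, z₀) = P(z₀)/Q'(z₀) with P(z) = 7, Q'(z) = 2*z:
  Res(f, sqrt(14)*I) = (7)/(2*sqrt(14)*I) = -sqrt(14)*I/4

∫_{-∞}^{∞} f(x) dx = 2πi · (-sqrt(14)*I/4) = sqrt(14)*pi/2

Final answer: sqrt(14)*pi/2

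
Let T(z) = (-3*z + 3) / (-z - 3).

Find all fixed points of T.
{-sqrt(3)*I, sqrt(3)*I}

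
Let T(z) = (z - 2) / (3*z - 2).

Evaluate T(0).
Substitute z = 0:
  numerator:   (0) - 2 = -2
  denominator: 3*(0) - 2 = -2
T(0) = (-2)/(-2) = 1

Final answer: 1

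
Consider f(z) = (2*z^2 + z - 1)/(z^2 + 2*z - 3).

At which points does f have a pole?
The singularities of f are the zeros of the denominator. Factoring,
  z^2 + 2*z - 3 = (z - 1)*(z + 3)
so the candidates are z = 1, z = -3.

Check the numerator P(z) = 2*z^2 + z - 1 at each one:
  P(1) = 2 ≠ 0, so z = 1 is a (simple) pole.
  P(-3) = 14 ≠ 0, so z = -3 is a (simple) pole.

Poles of f: {-3, 1}

Final answer: {-3, 1}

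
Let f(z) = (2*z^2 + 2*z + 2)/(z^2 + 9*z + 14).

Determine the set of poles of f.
The singularities of f are the zeros of the denominator. Factoring,
  z^2 + 9*z + 14 = (z + 2)*(z + 7)
so the candidates are z = -2, z = -7.

Check the numerator P(z) = 2*z^2 + 2*z + 2 at each one:
  P(-2) = 6 ≠ 0, so z = -2 is a (simple) pole.
  P(-7) = 86 ≠ 0, so z = -7 is a (simple) pole.

Poles of f: {-7, -2}

Final answer: {-7, -2}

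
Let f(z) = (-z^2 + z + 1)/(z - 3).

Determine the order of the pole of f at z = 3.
1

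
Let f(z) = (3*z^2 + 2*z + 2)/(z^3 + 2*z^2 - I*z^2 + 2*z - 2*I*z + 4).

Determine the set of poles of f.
The singularities of f are the zeros of the denominator. Factoring,
  z^3 + 2*z^2 - I*z^2 + 2*z - 2*I*z + 4 = (z - 2*I)*(z + I)*(z + 2)
so the candidates are z = 2*I, z = -I, z = -2.

Check the numerator P(z) = 3*z^2 + 2*z + 2 at each one:
  P(2*I) = -10 + 4*I ≠ 0, so z = 2*I is a (simple) pole.
  P(-I) = -1 - 2*I ≠ 0, so z = -I is a (simple) pole.
  P(-2) = 10 ≠ 0, so z = -2 is a (simple) pole.

Poles of f: {-2, -I, 2*I}

Final answer: {-2, -I, 2*I}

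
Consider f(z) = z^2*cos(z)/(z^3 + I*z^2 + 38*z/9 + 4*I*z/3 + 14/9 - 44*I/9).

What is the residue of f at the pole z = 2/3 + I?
Write f(z) = P(z)/Q(z) with P(z) = z^2*cos(z) and Q(z) = z^3 + I*z^2 + 38*z/9 + 4*I*z/3 + 14/9 - 44*I/9.
The denominator factors as Q(z) = (z + 1 - I)*(z - 2/3 - I)*(z - 1/3 + 3*I), so z = 2/3 + I is a simple zero of Q and P is analytic there; z = 2/3 + I is therefore a simple pole and
  Res(f, z₀) = P(z₀)/Q'(z₀).

Q'(z) = 3*z^2 + 2*I*z + 38/9 + 4*I/3, so Q'(2/3 + I) = 5/9 + 20*I/3.
P(2/3 + I) = (-5/9 + 4*I/3)*cos(2/3 + I).

Res(f, 2/3 + I) = ((-5/9 + 4*I/3)*cos(2/3 + I))/(5/9 + 20*I/3) = (139/725 + 72*I/725)*cos(2/3 + I)

Final answer: (139/725 + 72*I/725)*cos(2/3 + I)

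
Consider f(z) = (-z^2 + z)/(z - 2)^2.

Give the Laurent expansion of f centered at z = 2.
Put w = z - (2), i.e. z = w + 2. The denominator is w^2, so it suffices to rewrite the numerator in powers of w.

P(z) = -z^2 + z
P(w + 2) = -2 - 3*w - w^2

Dividing each term by w^2:
  f = -2/w^2 - 3/w - 1

Substituting back w = z - 2:
  f(z) = -2/(z - 2)^2 - 3/(z - 2) - 1

The series is finite because the numerator is a polynomial; the negative powers form the principal part, and the coefficient of 1/(z - 2) gives Res(f, 2) = -3.

Final answer: -2/(z - 2)^2 - 3/(z - 2) - 1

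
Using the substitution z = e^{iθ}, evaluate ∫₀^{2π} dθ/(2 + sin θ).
Call the integral J. The integrand is 2π-periodic and we integrate over a full period, so shifting θ does not change the value (θ → θ + π/2 turns sin θ into cos θ). Hence
  J = ∫₀^{2π} dθ/(2 + cos θ).
Put z = e^{iθ}: then cos θ = (z + 1/z)/2, dθ = dz/(iz), and z runs once counterclockwise around |z| = 1:
  J = ∮_{|z|=1} 1/(2 + (z + 1/z)/2) · dz/(iz) = (2/i) ∮_{|z|=1} dz/(z^2 + 4*z + 1).
The roots of z^2 + 4*z + 1 are z = (-2 ± sqrt(2^2 - 1^2)), with sqrt(3) = sqrt(3); their product is 1, so only z₊ = -2 + sqrt(3) lies inside the unit circle (z₋ = -2 - sqrt(3) lies outside).
z₊ is a simple zero of q(z) = z^2 + 4*z + 1, so Res(1/q, z₊) = 1/q'(z₊) with q'(z) = 2*z + 4; and q'(z₊) = (z₊ - z₋) = 2*sqrt(3).
Therefore J = (2/i) · 2πi · 1/(2*sqrt(3)) = 2*pi/(sqrt(3)) = 2*sqrt(3)*pi/3

Final answer: 2*sqrt(3)*pi/3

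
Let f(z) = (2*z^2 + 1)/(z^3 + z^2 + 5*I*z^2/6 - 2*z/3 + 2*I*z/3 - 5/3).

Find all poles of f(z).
The singularities of f are the zeros of the denominator. Factoring,
  z^3 + z^2 + 5*I*z^2/6 - 2*z/3 + 2*I*z/3 - 5/3 = (z + 1 - I/2)*(z - 1 + I/3)*(z + 1 + I)
so the candidates are z = -1 + I/2, z = 1 - I/3, z = -1 - I.

Check the numerator P(z) = 2*z^2 + 1 at each one:
  P(-1 + I/2) = 5/2 - 2*I ≠ 0, so z = -1 + I/2 is a (simple) pole.
  P(1 - I/3) = 25/9 - 4*I/3 ≠ 0, so z = 1 - I/3 is a (simple) pole.
  P(-1 - I) = 1 + 4*I ≠ 0, so z = -1 - I is a (simple) pole.

Poles of f: {-1 - I, -1 + I/2, 1 - I/3}

Final answer: {-1 - I, -1 + I/2, 1 - I/3}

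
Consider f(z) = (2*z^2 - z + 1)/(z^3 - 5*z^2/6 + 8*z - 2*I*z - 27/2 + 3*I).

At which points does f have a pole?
The singularities of f are the zeros of the denominator. Factoring,
  z^3 - 5*z^2/6 + 8*z - 2*I*z - 27/2 + 3*I = (z - 3*I)*(z - 3/2)*(z + 2/3 + 3*I)
so the candidates are z = 3*I, z = 3/2, z = -2/3 - 3*I.

Check the numerator P(z) = 2*z^2 - z + 1 at each one:
  P(3*I) = -17 - 3*I ≠ 0, so z = 3*I is a (simple) pole.
  P(3/2) = 4 ≠ 0, so z = 3/2 is a (simple) pole.
  P(-2/3 - 3*I) = -139/9 + 11*I ≠ 0, so z = -2/3 - 3*I is a (simple) pole.

Poles of f: {-2/3 - 3*I, 3*I, 3/2}

Final answer: {-2/3 - 3*I, 3*I, 3/2}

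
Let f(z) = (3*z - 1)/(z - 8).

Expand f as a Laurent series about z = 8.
Put w = z - (8), i.e. z = w + 8. The denominator is w, so it suffices to rewrite the numerator in powers of w.

P(z) = 3*z - 1
P(w + 8) = 23 + 3*w

Dividing each term by w:
  f = 23/w + 3

Substituting back w = z - 8:
  f(z) = 23/(z - 8) + 3

The series is finite because the numerator is a polynomial; the negative powers form the principal part, and the coefficient of 1/(z - 8) gives Res(f, 8) = 23.

Final answer: 23/(z - 8) + 3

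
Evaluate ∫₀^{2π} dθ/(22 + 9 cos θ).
Let J = ∫₀^{2π} dθ/(22 + 9 cos θ).
Put z = e^{iθ}: then cos θ = (z + 1/z)/2, dθ = dz/(iz), and z runs once counterclockwise around |z| = 1:
  J = ∮_{|z|=1} 1/(22 + 9*(z + 1/z)/2) · dz/(iz) = (2/i) ∮_{|z|=1} dz/(9*z^2 + 44*z + 9).
The roots of 9*z^2 + 44*z + 9 are z = (-22 ± sqrt(22^2 - 9^2))/9, with sqrt(403) = sqrt(403); their product is 1, so only z₊ = -22/9 + sqrt(403)/9 lies inside the unit circle (z₋ = -22/9 - sqrt(403)/9 lies outside).
z₊ is a simple zero of q(z) = 9*z^2 + 44*z + 9, so Res(1/q, z₊) = 1/q'(z₊) with q'(z) = 18*z + 44; and q'(z₊) = 9*(z₊ - z₋) = 2*sqrt(403).
Therefore J = (2/i) · 2πi · 1/(2*sqrt(403)) = 2*pi/(sqrt(403)) = 2*sqrt(403)*pi/403

Final answer: 2*sqrt(403)*pi/403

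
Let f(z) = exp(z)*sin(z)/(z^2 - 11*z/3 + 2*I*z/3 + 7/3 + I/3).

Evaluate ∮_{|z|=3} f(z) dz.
By the residue theorem, ∮_C f(z) dz = 2πi · (sum of the residues of f at the poles inside |z| = 3).

The denominator factors as (z - 3 + I)*(z - 2/3 - I/3), so the singularities of f are simple poles at z = 3 - I, z = 2/3 + I/3.
  |3 - I|² = 10 > 9 = 3², so this pole is outside the contour.
  |2/3 + I/3|² = 5/9 < 9 = 3², so this pole is inside the contour.

With P(z) = exp(z)*sin(z) and Q(z) = z^2 - 11*z/3 + 2*I*z/3 + 7/3 + I/3, each pole is simple, so Res(f, z₀) = P(z₀)/Q'(z₀) with Q'(z) = 2*z - 11/3 + 2*I/3.
  Res(f, 2/3 + I/3) = P(2/3 + I/3)/Q'(2/3 + I/3) = (exp(2/3 + I/3)*sin(2/3 + I/3))/(-7/3 + 4*I/3) = (-21/65 - 12*I/65)*exp(2/3 + I/3)*sin(2/3 + I/3)

∮_C f(z) dz = 2πi · ((-21/65 - 12*I/65)*exp(2/3 + I/3)*sin(2/3 + I/3)) = pi*(24/65 - 42*I/65)*exp(2/3 + I/3)*sin(2/3 + I/3)

Final answer: pi*(24/65 - 42*I/65)*exp(2/3 + I/3)*sin(2/3 + I/3)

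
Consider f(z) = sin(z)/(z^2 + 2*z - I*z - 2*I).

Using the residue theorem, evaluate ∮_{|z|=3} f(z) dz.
By the residue theorem, ∮_C f(z) dz = 2πi · (sum of the residues of f at the poles inside |z| = 3).

The denominator factors as (z + 2)*(z - I), so the singularities of f are simple poles at z = -2, z = I.
  |-2|² = 4 < 9 = 3², so this pole is inside the contour.
  |I|² = 1 < 9 = 3², so this pole is inside the contour.

With P(z) = sin(z) and Q(z) = z^2 + 2*z - I*z - 2*I, each pole is simple, so Res(f, z₀) = P(z₀)/Q'(z₀) with Q'(z) = 2*z + 2 - I.
  Res(f, -2) = P(-2)/Q'(-2) = (-sin(2))/(-2 - I) = (2/5 - I/5)*sin(2)
  Res(f, I) = P(I)/Q'(I) = (I*sinh(1))/(2 + I) = (1/5 + 2*I/5)*sinh(1)

Sum of residues inside C: (2/5 - I/5)*sin(2) + (1/5 + 2*I/5)*sinh(1)
∮_C f(z) dz = 2πi · ((2/5 - I/5)*sin(2) + (1/5 + 2*I/5)*sinh(1)) = pi*(-4/5 + 2*I/5)*sinh(1) + pi*(2/5 + 4*I/5)*sin(2)

Final answer: pi*(-4/5 + 2*I/5)*sinh(1) + pi*(2/5 + 4*I/5)*sin(2)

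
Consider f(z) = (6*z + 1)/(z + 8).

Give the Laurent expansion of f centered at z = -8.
-47/(z + 8) + 6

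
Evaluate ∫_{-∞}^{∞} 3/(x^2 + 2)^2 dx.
Let f(z) = 3/(z^2 + 2)^2. The denominator has no real zeros and deg Q - deg P = 4 ≥ 2, so the integral of f over the upper semicircle |z| = R tends to 0 as R → ∞. Closing the contour in the upper half-plane,
  ∫_{-∞}^{∞} f(x) dx = 2πi · Σ Res(f, z_k)  over the poles with Im z_k > 0.

Zeros of the denominator: z^2 + 2 = 0 gives z = ±sqrt(2)*I.
Upper half-plane: z = sqrt(2)*I (a pole of order 2).

Write f(z) = g(z)/(z - sqrt(2)*I)^2 with g(z) = 3/(z + sqrt(2)*I)^2. For a double pole, Res(f, z₀) = g'(z₀):
  g'(z) = -6/(z + sqrt(2)*I)^3
  Res(f, sqrt(2)*I) = g'(sqrt(2)*I) = -3*sqrt(2)*I/16

∫_{-∞}^{∞} f(x) dx = 2πi · (-3*sqrt(2)*I/16) = 3*sqrt(2)*pi/8

Final answer: 3*sqrt(2)*pi/8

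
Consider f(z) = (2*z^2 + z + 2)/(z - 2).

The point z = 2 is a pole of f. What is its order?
1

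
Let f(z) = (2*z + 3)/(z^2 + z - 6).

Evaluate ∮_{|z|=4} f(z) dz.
By the residue theorem, ∮_C f(z) dz = 2πi · (sum of the residues of f at the poles inside |z| = 4).

The denominator factors as (z + 3)*(z - 2), so the singularities of f are simple poles at z = -3, z = 2.
  |-3|² = 9 < 16 = 4², so this pole is inside the contour.
  |2|² = 4 < 16 = 4², so this pole is inside the contour.

With P(z) = 2*z + 3 and Q(z) = z^2 + z - 6, each pole is simple, so Res(f, z₀) = P(z₀)/Q'(z₀) with Q'(z) = 2*z + 1.
  Res(f, -3) = P(-3)/Q'(-3) = (-3)/(-5) = 3/5
  Res(f, 2) = P(2)/Q'(2) = (7)/(5) = 7/5

Sum of residues inside C: 2
∮_C f(z) dz = 2πi · (2) = 4*I*pi

Final answer: 4*I*pi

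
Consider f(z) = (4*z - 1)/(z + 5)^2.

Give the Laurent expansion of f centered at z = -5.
-21/(z + 5)^2 + 4/(z + 5)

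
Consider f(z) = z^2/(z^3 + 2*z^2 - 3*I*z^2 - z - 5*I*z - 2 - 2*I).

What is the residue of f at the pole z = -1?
-2/5 - I/5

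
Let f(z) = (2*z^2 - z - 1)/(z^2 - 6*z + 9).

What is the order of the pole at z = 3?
Factor the denominator:
  z^2 - 6*z + 9 = (z - 3)^2

The numerator P(z) = 2*z^2 - z - 1 has P(3) = 14 ≠ 0, so no factor of (z - 3) cancels.
Near z = 3 we can therefore write f(z) = g(z)/(z - 3)^2 with g analytic at 3 and g(3) ≠ 0 (g is just the numerator).

Hence z = 3 is a pole of order 2.

Final answer: 2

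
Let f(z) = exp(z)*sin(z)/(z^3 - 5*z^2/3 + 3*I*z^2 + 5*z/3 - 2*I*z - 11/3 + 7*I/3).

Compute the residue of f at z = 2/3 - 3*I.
-9*exp(2/3 - 3*I)*sin(2/3 - 3*I)/74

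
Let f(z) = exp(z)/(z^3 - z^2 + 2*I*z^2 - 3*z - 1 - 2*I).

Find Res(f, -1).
Write f(z) = P(z)/Q(z) with P(z) = exp(z) and Q(z) = z^3 - z^2 + 2*I*z^2 - 3*z - 1 - 2*I.
The denominator factors as Q(z) = (z + I)*(z + 1)*(z - 2 + I), so z = -1 is a simple zero of Q and P is analytic there; z = -1 is therefore a simple pole and
  Res(f, z₀) = P(z₀)/Q'(z₀).

Q'(z) = 3*z^2 - 2*z + 4*I*z - 3, so Q'(-1) = 2 - 4*I.
P(-1) = exp(-1).

Res(f, -1) = (exp(-1))/(2 - 4*I) = (1/10 + I/5)*exp(-1)

Final answer: (1/10 + I/5)*exp(-1)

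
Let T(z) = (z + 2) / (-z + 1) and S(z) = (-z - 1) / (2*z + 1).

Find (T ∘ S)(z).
(T ∘ S)(z) = T(S(z)) = ((1)*S(z) + (2))/((-1)*S(z) + (1)). Multiply numerator and denominator by 2*z + 1:
  numerator:   (1)*(-z - 1) + (2)*(2*z + 1) = 3*z + 1
  denominator: (-1)*(-z - 1) + (1)*(2*z + 1) = 3*z + 2
(T ∘ S)(z) = (3*z + 1)/(3*z + 2)

Final answer: (3*z + 1)/(3*z + 2)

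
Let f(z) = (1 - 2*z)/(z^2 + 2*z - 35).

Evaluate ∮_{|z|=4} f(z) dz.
0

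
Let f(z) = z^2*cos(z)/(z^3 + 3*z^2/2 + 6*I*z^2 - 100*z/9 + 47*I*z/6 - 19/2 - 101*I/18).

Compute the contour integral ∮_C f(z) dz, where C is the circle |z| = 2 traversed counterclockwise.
By the residue theorem, ∮_C f(z) dz = 2πi · (sum of the residues of f at the poles inside |z| = 2).

The denominator factors as (z + 3/2 + I)*(z - 1/3 + 3*I)*(z + 1/3 + 2*I), so the singularities of f are simple poles at z = -3/2 - I, z = 1/3 - 3*I, z = -1/3 - 2*I.
  |-3/2 - I|² = 13/4 < 4 = 2², so this pole is inside the contour.
  |1/3 - 3*I|² = 82/9 > 4 = 2², so this pole is outside the contour.
  |-1/3 - 2*I|² = 37/9 > 4 = 2², so this pole is outside the contour.

With P(z) = z^2*cos(z) and Q(z) = z^3 + 3*z^2/2 + 6*I*z^2 - 100*z/9 + 47*I*z/6 - 19/2 - 101*I/18, each pole is simple, so Res(f, z₀) = P(z₀)/Q'(z₀) with Q'(z) = 3*z^2 + 3*z + 12*I*z - 100/9 + 47*I/6.
  Res(f, -3/2 - I) = P(-3/2 - I)/Q'(-3/2 - I) = ((5/4 + 3*I)*cos(3/2 + I))/(5/36 - 25*I/6) = (-639/901 + 1458*I/4505)*cos(3/2 + I)

∮_C f(z) dz = 2πi · ((-639/901 + 1458*I/4505)*cos(3/2 + I)) = pi*(-2916/4505 - 1278*I/901)*cos(3/2 + I)

Final answer: pi*(-2916/4505 - 1278*I/901)*cos(3/2 + I)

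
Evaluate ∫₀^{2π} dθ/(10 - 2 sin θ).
Call the integral J. The integrand is 2π-periodic and we integrate over a full period, so shifting θ does not change the value (θ → θ + π/2 turns sin θ into cos θ; θ → θ + π flips the sign of the trig term). Hence
  J = ∫₀^{2π} dθ/(10 + 2 cos θ).
Put z = e^{iθ}: then cos θ = (z + 1/z)/2, dθ = dz/(iz), and z runs once counterclockwise around |z| = 1:
  J = ∮_{|z|=1} 1/(10 + 2*(z + 1/z)/2) · dz/(iz) = (2/i) ∮_{|z|=1} dz/(2*z^2 + 20*z + 2).
The roots of 2*z^2 + 20*z + 2 are z = (-10 ± sqrt(10^2 - 2^2))/2, with sqrt(96) = 4*sqrt(6); their product is 1, so only z₊ = -5 + 2*sqrt(6) lies inside the unit circle (z₋ = -5 - 2*sqrt(6) lies outside).
z₊ is a simple zero of q(z) = 2*z^2 + 20*z + 2, so Res(1/q, z₊) = 1/q'(z₊) with q'(z) = 4*z + 20; and q'(z₊) = 2*(z₊ - z₋) = 8*sqrt(6).
Therefore J = (2/i) · 2πi · 1/(8*sqrt(6)) = 2*pi/(4*sqrt(6)) = sqrt(6)*pi/12

Final answer: sqrt(6)*pi/12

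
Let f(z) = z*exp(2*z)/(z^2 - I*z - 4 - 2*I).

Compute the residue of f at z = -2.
(8/17 - 2*I/17)*exp(-4)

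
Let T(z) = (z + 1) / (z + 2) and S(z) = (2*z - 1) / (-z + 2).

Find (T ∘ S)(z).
(z + 1)/3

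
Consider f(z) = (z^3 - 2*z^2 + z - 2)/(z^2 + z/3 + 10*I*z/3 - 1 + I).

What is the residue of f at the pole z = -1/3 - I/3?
-41/195 + 511*I/585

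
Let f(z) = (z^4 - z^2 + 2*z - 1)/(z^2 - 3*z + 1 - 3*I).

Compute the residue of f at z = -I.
Write f(z) = P(z)/Q(z) with P(z) = z^4 - z^2 + 2*z - 1 and Q(z) = z^2 - 3*z + 1 - 3*I.
The denominator factors as Q(z) = (z + I)*(z - 3 - I), so z = -I is a simple zero of Q and P is analytic there; z = -I is therefore a simple pole and
  Res(f, z₀) = P(z₀)/Q'(z₀).

Q'(z) = 2*z - 3, so Q'(-I) = -3 - 2*I.
P(-I) = 1 - 2*I.

Res(f, -I) = (1 - 2*I)/(-3 - 2*I) = 1/13 + 8*I/13

Final answer: 1/13 + 8*I/13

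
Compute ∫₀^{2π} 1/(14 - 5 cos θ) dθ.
Call the integral J. The integrand is 2π-periodic and we integrate over a full period, so shifting θ does not change the value (θ → θ + π flips the sign of the trig term). Hence
  J = ∫₀^{2π} dθ/(14 + 5 cos θ).
Put z = e^{iθ}: then cos θ = (z + 1/z)/2, dθ = dz/(iz), and z runs once counterclockwise around |z| = 1:
  J = ∮_{|z|=1} 1/(14 + 5*(z + 1/z)/2) · dz/(iz) = (2/i) ∮_{|z|=1} dz/(5*z^2 + 28*z + 5).
The roots of 5*z^2 + 28*z + 5 are z = (-14 ± sqrt(14^2 - 5^2))/5, with sqrt(171) = 3*sqrt(19); their product is 1, so only z₊ = -14/5 + 3*sqrt(19)/5 lies inside the unit circle (z₋ = -14/5 - 3*sqrt(19)/5 lies outside).
z₊ is a simple zero of q(z) = 5*z^2 + 28*z + 5, so Res(1/q, z₊) = 1/q'(z₊) with q'(z) = 10*z + 28; and q'(z₊) = 5*(z₊ - z₋) = 6*sqrt(19).
Therefore J = (2/i) · 2πi · 1/(6*sqrt(19)) = 2*pi/(3*sqrt(19)) = 2*sqrt(19)*pi/57

Final answer: 2*sqrt(19)*pi/57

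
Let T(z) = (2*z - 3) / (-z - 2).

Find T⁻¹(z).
Set w = T(z) = (2*z - 3) / (-z - 2) and solve for z:
  w*(-z - 2) = 2*z - 3
  -2*w + z*(-w - 2) + 3 = 0
  z*(-w - 2) = 2*w - 3
  z = (3 - 2*w)/(w + 2)
Renaming the variable, T⁻¹(z) = (-2*z + 3)/(z + 2).
(Check: ad - bc = -7 ≠ 0, so T is invertible.)

Final answer: (-2*z + 3)/(z + 2)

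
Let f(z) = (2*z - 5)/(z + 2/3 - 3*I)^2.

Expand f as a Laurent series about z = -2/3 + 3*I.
Put w = z - (-2/3 + 3*I), i.e. z = w - 2/3 + 3*I. The denominator is w^2, so it suffices to rewrite the numerator in powers of w.

P(z) = 2*z - 5
P(w - 2/3 + 3*I) = -19/3 + 6*I + 2*w

Dividing each term by w^2:
  f = (-19/3 + 6*I)/w^2 + 2/w

Substituting back w = z + 2/3 - 3*I:
  f(z) = (-19/3 + 6*I)/(z + 2/3 - 3*I)^2 + 2/(z + 2/3 - 3*I)

The series is finite because the numerator is a polynomial; the negative powers form the principal part, and the coefficient of 1/(z + 2/3 - 3*I) gives Res(f, -2/3 + 3*I) = 2.

Final answer: (-19/3 + 6*I)/(z + 2/3 - 3*I)^2 + 2/(z + 2/3 - 3*I)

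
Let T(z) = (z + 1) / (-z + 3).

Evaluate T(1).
Substitute z = 1:
  numerator:   (1) + 1 = 2
  denominator: -(1) + 3 = 2
T(1) = (2)/(2) = 1

Final answer: 1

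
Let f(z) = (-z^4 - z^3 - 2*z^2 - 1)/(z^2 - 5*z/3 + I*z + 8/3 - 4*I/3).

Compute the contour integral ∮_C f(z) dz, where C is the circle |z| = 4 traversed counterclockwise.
By the residue theorem, ∮_C f(z) dz = 2πi · (sum of the residues of f at the poles inside |z| = 4).

The denominator factors as (z - 2/3 + 2*I)*(z - 1 - I), so the singularities of f are simple poles at z = 2/3 - 2*I, z = 1 + I.
  |2/3 - 2*I|² = 40/9 < 16 = 4², so this pole is inside the contour.
  |1 + I|² = 2 < 16 = 4², so this pole is inside the contour.

With P(z) = -z^4 - z^3 - 2*z^2 - 1 and Q(z) = z^2 - 5*z/3 + I*z + 8/3 - 4*I/3, each pole is simple, so Res(f, z₀) = P(z₀)/Q'(z₀) with Q'(z) = 2*z - 5/3 + I.
  Res(f, 2/3 - 2*I) = P(2/3 - 2*I)/Q'(2/3 - 2*I) = (671/81 - 512*I/27)/(-1/3 - 3*I) = 13153/2214 + 2525*I/738
  Res(f, 1 + I) = P(1 + I)/Q'(1 + I) = (5 - 6*I)/(1/3 + 3*I) = -147/82 - 153*I/82

Sum of residues inside C: 112/27 + 14*I/9
∮_C f(z) dz = 2πi · (112/27 + 14*I/9) = pi*(-28/9 + 224*I/27)

Final answer: pi*(-28/9 + 224*I/27)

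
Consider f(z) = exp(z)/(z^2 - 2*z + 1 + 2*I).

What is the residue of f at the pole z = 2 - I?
(1/4 + I/4)*exp(2 - I)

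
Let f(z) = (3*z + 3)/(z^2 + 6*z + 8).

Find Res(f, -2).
Write f(z) = P(z)/Q(z) with P(z) = 3*z + 3 and Q(z) = z^2 + 6*z + 8.
The denominator factors as Q(z) = (z + 2)*(z + 4), so z = -2 is a simple zero of Q and P is analytic there; z = -2 is therefore a simple pole and
  Res(f, z₀) = P(z₀)/Q'(z₀).

Q'(z) = 2*z + 6, so Q'(-2) = 2.
P(-2) = -3.

Res(f, -2) = (-3)/(2) = -3/2

Final answer: -3/2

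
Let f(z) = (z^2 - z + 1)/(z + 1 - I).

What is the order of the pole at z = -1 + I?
Factor the denominator:
  z + 1 - I = (z + 1 - I)

The numerator P(z) = z^2 - z + 1 has P(-1 + I) = 2 - 3*I ≠ 0, so no factor of (z + 1 - I) cancels.
Near z = -1 + I we can therefore write f(z) = g(z)/(z + 1 - I) with g analytic at -1 + I and g(-1 + I) ≠ 0 (g is just the numerator).

Hence z = -1 + I is a pole of order 1.

Final answer: 1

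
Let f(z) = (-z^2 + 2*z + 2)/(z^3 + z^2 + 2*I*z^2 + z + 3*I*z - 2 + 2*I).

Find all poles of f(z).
The singularities of f are the zeros of the denominator. Factoring,
  z^3 + z^2 + 2*I*z^2 + z + 3*I*z - 2 + 2*I = (z + 2*I)*(z + 1 - I)*(z + I)
so the candidates are z = -2*I, z = -1 + I, z = -I.

Check the numerator P(z) = -z^2 + 2*z + 2 at each one:
  P(-2*I) = 6 - 4*I ≠ 0, so z = -2*I is a (simple) pole.
  P(-1 + I) = 4*I ≠ 0, so z = -1 + I is a (simple) pole.
  P(-I) = 3 - 2*I ≠ 0, so z = -I is a (simple) pole.

Poles of f: {-1 + I, -2*I, -I}

Final answer: {-1 + I, -2*I, -I}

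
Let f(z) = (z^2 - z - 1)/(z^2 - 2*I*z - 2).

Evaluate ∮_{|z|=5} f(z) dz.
By the residue theorem, ∮_C f(z) dz = 2πi · (sum of the residues of f at the poles inside |z| = 5).

The denominator factors as (z + 1 - I)*(z - 1 - I), so the singularities of f are simple poles at z = -1 + I, z = 1 + I.
  |-1 + I|² = 2 < 25 = 5², so this pole is inside the contour.
  |1 + I|² = 2 < 25 = 5², so this pole is inside the contour.

With P(z) = z^2 - z - 1 and Q(z) = z^2 - 2*I*z - 2, each pole is simple, so Res(f, z₀) = P(z₀)/Q'(z₀) with Q'(z) = 2*z - 2*I.
  Res(f, -1 + I) = P(-1 + I)/Q'(-1 + I) = (-3*I)/(-2) = 3*I/2
  Res(f, 1 + I) = P(1 + I)/Q'(1 + I) = (-2 + I)/(2) = -1 + I/2

Sum of residues inside C: -1 + 2*I
∮_C f(z) dz = 2πi · (-1 + 2*I) = pi*(-4 - 2*I)

Final answer: pi*(-4 - 2*I)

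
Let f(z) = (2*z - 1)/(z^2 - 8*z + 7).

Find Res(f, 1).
-1/6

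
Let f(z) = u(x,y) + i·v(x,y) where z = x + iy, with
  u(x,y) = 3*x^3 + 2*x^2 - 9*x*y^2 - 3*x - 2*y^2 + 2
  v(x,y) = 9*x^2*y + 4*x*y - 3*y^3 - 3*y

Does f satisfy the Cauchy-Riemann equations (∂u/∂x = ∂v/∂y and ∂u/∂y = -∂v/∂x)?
∂u/∂x = 9*x^2 + 4*x - 9*y^2 - 3
∂v/∂y = 9*x^2 + 4*x - 9*y^2 - 3
∂u/∂y = -18*x*y - 4*y
∂v/∂x = 18*x*y + 4*y
∂u/∂x = ∂v/∂y and ∂u/∂y = -∂v/∂x hold identically; f is analytic.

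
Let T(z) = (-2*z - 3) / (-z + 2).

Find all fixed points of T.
{2 - sqrt(7), 2 + sqrt(7)}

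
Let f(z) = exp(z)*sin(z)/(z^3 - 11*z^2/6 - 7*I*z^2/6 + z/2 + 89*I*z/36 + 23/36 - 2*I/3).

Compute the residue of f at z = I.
(-1548/1885 - 216*I/1885)*exp(I)*sinh(1)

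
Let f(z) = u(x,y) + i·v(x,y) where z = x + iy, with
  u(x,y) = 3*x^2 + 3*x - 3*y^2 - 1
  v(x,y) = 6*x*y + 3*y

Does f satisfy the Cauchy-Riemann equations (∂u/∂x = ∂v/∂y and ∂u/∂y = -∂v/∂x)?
∂u/∂x = 6*x + 3
∂v/∂y = 6*x + 3
∂u/∂y = -6*y
∂v/∂x = 6*y
∂u/∂x = ∂v/∂y and ∂u/∂y = -∂v/∂x hold identically; f is analytic.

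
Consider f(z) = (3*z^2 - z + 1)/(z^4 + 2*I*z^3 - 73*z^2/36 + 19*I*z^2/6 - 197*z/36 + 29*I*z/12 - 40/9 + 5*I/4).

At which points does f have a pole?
The singularities of f are the zeros of the denominator. Factoring,
  z^4 + 2*I*z^3 - 73*z^2/36 + 19*I*z^2/6 - 197*z/36 + 29*I*z/12 - 40/9 + 5*I/4 = (z + 1)*(z - 2 + 3*I/2)*(z + 2/3 - I)*(z + 1/3 + 3*I/2)
so the candidates are z = -1, z = 2 - 3*I/2, z = -2/3 + I, z = -1/3 - 3*I/2.

Check the numerator P(z) = 3*z^2 - z + 1 at each one:
  P(-1) = 5 ≠ 0, so z = -1 is a (simple) pole.
  P(2 - 3*I/2) = 17/4 - 33*I/2 ≠ 0, so z = 2 - 3*I/2 is a (simple) pole.
  P(-2/3 + I) = -5*I ≠ 0, so z = -2/3 + I is a (simple) pole.
  P(-1/3 - 3*I/2) = -61/12 + 9*I/2 ≠ 0, so z = -1/3 - 3*I/2 is a (simple) pole.

Poles of f: {-1, -2/3 + I, -1/3 - 3*I/2, 2 - 3*I/2}

Final answer: {-1, -2/3 + I, -1/3 - 3*I/2, 2 - 3*I/2}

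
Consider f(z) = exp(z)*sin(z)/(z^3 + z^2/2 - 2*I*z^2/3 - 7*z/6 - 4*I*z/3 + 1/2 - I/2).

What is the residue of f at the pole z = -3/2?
Write f(z) = P(z)/Q(z) with P(z) = exp(z)*sin(z) and Q(z) = z^3 + z^2/2 - 2*I*z^2/3 - 7*z/6 - 4*I*z/3 + 1/2 - I/2.
The denominator factors as Q(z) = (z - 1 - I)*(z + 3/2)*(z + I/3), so z = -3/2 is a simple zero of Q and P is analytic there; z = -3/2 is therefore a simple pole and
  Res(f, z₀) = P(z₀)/Q'(z₀).

Q'(z) = 3*z^2 + z - 4*I*z/3 - 7/6 - 4*I/3, so Q'(-3/2) = 49/12 + 2*I/3.
P(-3/2) = -exp(-3/2)*sin(3/2).

Res(f, -3/2) = (-exp(-3/2)*sin(3/2))/(49/12 + 2*I/3) = (-588/2465 + 96*I/2465)*exp(-3/2)*sin(3/2)

Final answer: (-588/2465 + 96*I/2465)*exp(-3/2)*sin(3/2)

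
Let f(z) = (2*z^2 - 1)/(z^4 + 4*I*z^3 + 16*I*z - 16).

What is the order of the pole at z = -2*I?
Factor the denominator:
  z^4 + 4*I*z^3 + 16*I*z - 16 = (z + 2*I)^3*(z - 2*I)

The numerator P(z) = 2*z^2 - 1 has P(-2*I) = -9 ≠ 0, so no factor of (z + 2*I) cancels.
Near z = -2*I we can therefore write f(z) = g(z)/(z + 2*I)^3 with g analytic at -2*I and g(-2*I) ≠ 0 (g is the numerator divided by the remaining denominator factors).

Hence z = -2*I is a pole of order 3.

Final answer: 3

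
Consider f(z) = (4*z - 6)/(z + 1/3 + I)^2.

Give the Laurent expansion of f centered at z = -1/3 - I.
Put w = z - (-1/3 - I), i.e. z = w - 1/3 - I. The denominator is w^2, so it suffices to rewrite the numerator in powers of w.

P(z) = 4*z - 6
P(w - 1/3 - I) = -22/3 - 4*I + 4*w

Dividing each term by w^2:
  f = (-22/3 - 4*I)/w^2 + 4/w

Substituting back w = z + 1/3 + I:
  f(z) = (-22/3 - 4*I)/(z + 1/3 + I)^2 + 4/(z + 1/3 + I)

The series is finite because the numerator is a polynomial; the negative powers form the principal part, and the coefficient of 1/(z + 1/3 + I) gives Res(f, -1/3 - I) = 4.

Final answer: (-22/3 - 4*I)/(z + 1/3 + I)^2 + 4/(z + 1/3 + I)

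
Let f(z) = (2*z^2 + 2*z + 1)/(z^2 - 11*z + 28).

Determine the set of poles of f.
The singularities of f are the zeros of the denominator. Factoring,
  z^2 - 11*z + 28 = (z - 7)*(z - 4)
so the candidates are z = 7, z = 4.

Check the numerator P(z) = 2*z^2 + 2*z + 1 at each one:
  P(7) = 113 ≠ 0, so z = 7 is a (simple) pole.
  P(4) = 41 ≠ 0, so z = 4 is a (simple) pole.

Poles of f: {4, 7}

Final answer: {4, 7}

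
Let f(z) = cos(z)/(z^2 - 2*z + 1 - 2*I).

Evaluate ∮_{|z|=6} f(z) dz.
By the residue theorem, ∮_C f(z) dz = 2πi · (sum of the residues of f at the poles inside |z| = 6).

The denominator factors as (z + I)*(z - 2 - I), so the singularities of f are simple poles at z = -I, z = 2 + I.
  |-I|² = 1 < 36 = 6², so this pole is inside the contour.
  |2 + I|² = 5 < 36 = 6², so this pole is inside the contour.

With P(z) = cos(z) and Q(z) = z^2 - 2*z + 1 - 2*I, each pole is simple, so Res(f, z₀) = P(z₀)/Q'(z₀) with Q'(z) = 2*z - 2.
  Res(f, -I) = P(-I)/Q'(-I) = (cosh(1))/(-2 - 2*I) = (-1/4 + I/4)*cosh(1)
  Res(f, 2 + I) = P(2 + I)/Q'(2 + I) = (cos(2 + I))/(2 + 2*I) = (1/4 - I/4)*cos(2 + I)

Sum of residues inside C: (1/4 - I/4)*cos(2 + I) + (-1/4 + I/4)*cosh(1)
∮_C f(z) dz = 2πi · ((1/4 - I/4)*cos(2 + I) + (-1/4 + I/4)*cosh(1)) = pi*(1/2 + I/2)*cos(2 + I) + pi*(-1/2 - I/2)*cosh(1)

Final answer: pi*(1/2 + I/2)*cos(2 + I) + pi*(-1/2 - I/2)*cosh(1)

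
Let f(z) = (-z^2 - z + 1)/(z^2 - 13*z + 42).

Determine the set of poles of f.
The singularities of f are the zeros of the denominator. Factoring,
  z^2 - 13*z + 42 = (z - 7)*(z - 6)
so the candidates are z = 7, z = 6.

Check the numerator P(z) = -z^2 - z + 1 at each one:
  P(7) = -55 ≠ 0, so z = 7 is a (simple) pole.
  P(6) = -41 ≠ 0, so z = 6 is a (simple) pole.

Poles of f: {6, 7}

Final answer: {6, 7}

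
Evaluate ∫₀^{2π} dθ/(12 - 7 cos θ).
Call the integral J. The integrand is 2π-periodic and we integrate over a full period, so shifting θ does not change the value (θ → θ + π flips the sign of the trig term). Hence
  J = ∫₀^{2π} dθ/(12 + 7 cos θ).
Put z = e^{iθ}: then cos θ = (z + 1/z)/2, dθ = dz/(iz), and z runs once counterclockwise around |z| = 1:
  J = ∮_{|z|=1} 1/(12 + 7*(z + 1/z)/2) · dz/(iz) = (2/i) ∮_{|z|=1} dz/(7*z^2 + 24*z + 7).
The roots of 7*z^2 + 24*z + 7 are z = (-12 ± sqrt(12^2 - 7^2))/7, with sqrt(95) = sqrt(95); their product is 1, so only z₊ = -12/7 + sqrt(95)/7 lies inside the unit circle (z₋ = -12/7 - sqrt(95)/7 lies outside).
z₊ is a simple zero of q(z) = 7*z^2 + 24*z + 7, so Res(1/q, z₊) = 1/q'(z₊) with q'(z) = 14*z + 24; and q'(z₊) = 7*(z₊ - z₋) = 2*sqrt(95).
Therefore J = (2/i) · 2πi · 1/(2*sqrt(95)) = 2*pi/(sqrt(95)) = 2*sqrt(95)*pi/95

Final answer: 2*sqrt(95)*pi/95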